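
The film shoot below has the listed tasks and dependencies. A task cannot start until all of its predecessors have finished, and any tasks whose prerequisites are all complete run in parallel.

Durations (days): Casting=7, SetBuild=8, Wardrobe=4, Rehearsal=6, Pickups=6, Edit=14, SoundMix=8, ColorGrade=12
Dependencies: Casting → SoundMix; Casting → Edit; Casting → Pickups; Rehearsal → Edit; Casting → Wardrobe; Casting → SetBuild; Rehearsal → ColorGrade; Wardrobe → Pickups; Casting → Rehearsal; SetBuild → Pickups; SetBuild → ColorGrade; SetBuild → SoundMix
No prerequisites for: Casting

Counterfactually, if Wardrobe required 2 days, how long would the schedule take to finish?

27

The binding path is Casting→SetBuild→ColorGrade = 7+8+12 = 27; finish at 27 days.
Wardrobe has 10 days of float (longest path through it is 17).
The critical path is still Casting→SetBuild→ColorGrade; finish is now 27 days.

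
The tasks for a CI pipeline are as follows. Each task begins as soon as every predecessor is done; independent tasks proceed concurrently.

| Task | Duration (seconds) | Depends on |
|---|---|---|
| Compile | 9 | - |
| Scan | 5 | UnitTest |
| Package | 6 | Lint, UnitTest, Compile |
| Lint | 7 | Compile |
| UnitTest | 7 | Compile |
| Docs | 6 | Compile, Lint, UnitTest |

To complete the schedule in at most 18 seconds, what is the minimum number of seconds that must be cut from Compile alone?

Current finish: 22 seconds; target: 18.
Compile is on every critical path, so each second cut from Compile cuts the finish by one (this holds down to a finish of 14).
Need 22 − 18 = 4 seconds off Compile → Compile becomes 5 seconds, finish becomes 18.

4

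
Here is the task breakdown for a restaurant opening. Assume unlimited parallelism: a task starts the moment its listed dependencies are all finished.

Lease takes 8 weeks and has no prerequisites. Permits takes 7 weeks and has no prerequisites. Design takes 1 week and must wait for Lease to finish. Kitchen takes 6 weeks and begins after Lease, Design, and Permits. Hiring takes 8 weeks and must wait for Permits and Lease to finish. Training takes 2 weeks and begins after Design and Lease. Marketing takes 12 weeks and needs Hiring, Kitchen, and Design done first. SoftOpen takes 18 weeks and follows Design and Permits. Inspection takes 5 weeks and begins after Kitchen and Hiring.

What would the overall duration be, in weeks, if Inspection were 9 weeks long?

Actual critical path: Lease→Hiring→Marketing = 8+8+12 = 28 ⇒ 28 weeks.
Inspection has 7 weeks of float (longest path through it is 21).
No other chain overtakes it, so the finish is 28 weeks.

28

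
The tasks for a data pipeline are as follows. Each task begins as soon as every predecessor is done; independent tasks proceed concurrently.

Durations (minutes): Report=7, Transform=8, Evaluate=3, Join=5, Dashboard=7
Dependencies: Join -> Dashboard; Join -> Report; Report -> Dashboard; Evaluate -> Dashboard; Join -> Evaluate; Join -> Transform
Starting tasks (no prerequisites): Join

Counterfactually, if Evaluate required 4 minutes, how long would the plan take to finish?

Actual critical path: Join→Report→Dashboard = 5+7+7 = 19 ⇒ 19 minutes.
Evaluate has 4 minutes of float (longest path through it is 15).
That remains the longest chain; total 19 minutes.

19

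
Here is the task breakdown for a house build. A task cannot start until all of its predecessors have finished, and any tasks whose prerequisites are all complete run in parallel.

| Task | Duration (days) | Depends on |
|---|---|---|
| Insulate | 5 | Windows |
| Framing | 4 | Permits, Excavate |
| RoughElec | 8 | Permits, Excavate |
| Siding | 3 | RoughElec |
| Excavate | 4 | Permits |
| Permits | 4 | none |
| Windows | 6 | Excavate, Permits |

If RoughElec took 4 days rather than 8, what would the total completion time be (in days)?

19

Baseline: Permits→Excavate→RoughElec→Siding = 4+4+8+3 = 19 → 19 days.
Since RoughElec is critical, the -4 change carries straight to that chain (now 15 days).
New critical path: Permits→Excavate→Windows→Insulate = 4+4+6+5 = 19 ⇒ 19 days.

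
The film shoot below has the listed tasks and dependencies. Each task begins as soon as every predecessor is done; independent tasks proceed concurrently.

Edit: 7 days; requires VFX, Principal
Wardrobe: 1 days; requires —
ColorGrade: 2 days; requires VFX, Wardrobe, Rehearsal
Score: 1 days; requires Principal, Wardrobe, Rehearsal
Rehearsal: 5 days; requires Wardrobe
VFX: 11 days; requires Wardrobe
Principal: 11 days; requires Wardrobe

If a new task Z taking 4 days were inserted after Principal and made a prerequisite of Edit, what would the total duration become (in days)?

23

Originally the plan takes 19 days.
With Z inserted, Edit now waits for max(VFX, Principal, Z).
New critical path: Wardrobe→Principal→Z→Edit = 1+11+4+7 = 23 ⇒ 23 days.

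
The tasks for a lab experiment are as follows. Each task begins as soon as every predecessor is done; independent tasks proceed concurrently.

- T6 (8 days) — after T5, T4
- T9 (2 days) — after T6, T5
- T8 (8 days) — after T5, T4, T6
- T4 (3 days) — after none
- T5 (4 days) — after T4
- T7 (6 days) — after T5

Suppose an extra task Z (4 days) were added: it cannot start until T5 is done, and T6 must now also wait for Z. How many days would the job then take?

27

Originally the job takes 23 days.
With Z inserted, T6 now waits for max(T5, T4, Z).
New critical path: T4→T5→Z→T6→T8 = 3+4+4+8+8 = 27 ⇒ 27 days.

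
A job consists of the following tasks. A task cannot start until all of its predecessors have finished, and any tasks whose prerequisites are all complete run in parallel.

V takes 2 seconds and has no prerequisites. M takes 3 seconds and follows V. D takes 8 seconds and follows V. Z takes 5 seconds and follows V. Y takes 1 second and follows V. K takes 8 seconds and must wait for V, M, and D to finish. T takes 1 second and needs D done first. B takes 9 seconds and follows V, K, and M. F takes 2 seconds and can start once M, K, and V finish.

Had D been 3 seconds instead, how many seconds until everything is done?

The binding path is V→D→K→B = 2+8+8+9 = 27; finish at 27 seconds.
D lies on that path, so at 3 seconds the path becomes 22 seconds.
Now V→M→K→B = 2+3+8+9 = 22 is longest, so the finish becomes 22 seconds.

22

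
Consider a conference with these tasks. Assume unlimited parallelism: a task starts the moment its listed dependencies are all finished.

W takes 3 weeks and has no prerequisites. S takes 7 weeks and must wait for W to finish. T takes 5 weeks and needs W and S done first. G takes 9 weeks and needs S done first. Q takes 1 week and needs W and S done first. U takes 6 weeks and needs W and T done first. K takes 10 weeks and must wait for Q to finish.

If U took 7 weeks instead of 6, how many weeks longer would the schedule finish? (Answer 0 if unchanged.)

1

Baseline: W→S→T→U = 3+7+5+6 = 21 → 21 weeks.
U is on the critical path; changing it to 7 makes that path 22 weeks.
No other chain overtakes it, so the finish is 22 weeks.
Change in finish: 22 − 21 = +1 weeks.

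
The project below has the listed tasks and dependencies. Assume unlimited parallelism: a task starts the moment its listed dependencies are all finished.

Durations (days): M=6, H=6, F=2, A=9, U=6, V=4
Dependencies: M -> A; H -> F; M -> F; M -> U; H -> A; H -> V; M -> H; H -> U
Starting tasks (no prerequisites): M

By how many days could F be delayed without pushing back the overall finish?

7

Critical path: M→H→A = 6+6+9 = 21, so the finish is 21 days.
F finishes as early as 14 and must finish by 21.
Slack of F = 19 − 12 = 7 days.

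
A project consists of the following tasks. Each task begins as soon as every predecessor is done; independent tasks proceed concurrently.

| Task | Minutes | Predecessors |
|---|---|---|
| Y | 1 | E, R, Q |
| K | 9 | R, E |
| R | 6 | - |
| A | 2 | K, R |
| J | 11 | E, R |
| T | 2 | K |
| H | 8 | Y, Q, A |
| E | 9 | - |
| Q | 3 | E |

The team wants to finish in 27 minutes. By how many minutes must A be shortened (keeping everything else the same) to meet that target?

1

Current finish: 28 minutes; target: 27.
A is on every critical path, so each minute cut from A cuts the finish by one (this holds down to a finish of 27).
Need 28 − 27 = 1 minute off A → A becomes 1 minute, finish becomes 27.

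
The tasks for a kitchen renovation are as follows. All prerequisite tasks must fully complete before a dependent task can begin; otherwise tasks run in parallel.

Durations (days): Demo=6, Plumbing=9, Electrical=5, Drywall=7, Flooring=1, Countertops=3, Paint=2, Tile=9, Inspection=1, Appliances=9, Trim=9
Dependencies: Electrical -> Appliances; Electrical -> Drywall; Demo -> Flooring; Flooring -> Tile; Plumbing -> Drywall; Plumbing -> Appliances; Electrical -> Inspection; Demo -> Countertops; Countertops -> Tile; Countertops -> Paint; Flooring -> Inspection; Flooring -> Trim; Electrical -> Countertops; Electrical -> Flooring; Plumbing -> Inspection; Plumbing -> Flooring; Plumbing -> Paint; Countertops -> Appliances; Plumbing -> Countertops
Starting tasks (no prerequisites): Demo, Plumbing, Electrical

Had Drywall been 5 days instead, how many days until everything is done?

As given, the longest chain is Plumbing→Countertops→Tile = 9+3+9 = 21, so the finish is 21 days.
Drywall is off the critical path — its longest chain is 16 days, giving 5 of slack.
That remains the longest chain; total 21 days.

21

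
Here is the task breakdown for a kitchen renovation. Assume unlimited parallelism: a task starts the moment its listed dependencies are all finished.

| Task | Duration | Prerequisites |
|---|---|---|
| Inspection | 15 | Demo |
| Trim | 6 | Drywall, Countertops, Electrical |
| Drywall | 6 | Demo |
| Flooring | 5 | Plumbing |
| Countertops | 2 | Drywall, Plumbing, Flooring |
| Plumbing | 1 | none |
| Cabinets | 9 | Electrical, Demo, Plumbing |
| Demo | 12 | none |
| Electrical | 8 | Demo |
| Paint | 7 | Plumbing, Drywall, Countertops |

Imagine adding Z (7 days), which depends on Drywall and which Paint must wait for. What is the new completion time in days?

Originally the plan takes 29 days.
With Z inserted, Paint now waits for max(Plumbing, Drywall, Countertops, Z).
New critical path: Demo→Drywall→Z→Paint = 12+6+7+7 = 32 ⇒ 32 days.

32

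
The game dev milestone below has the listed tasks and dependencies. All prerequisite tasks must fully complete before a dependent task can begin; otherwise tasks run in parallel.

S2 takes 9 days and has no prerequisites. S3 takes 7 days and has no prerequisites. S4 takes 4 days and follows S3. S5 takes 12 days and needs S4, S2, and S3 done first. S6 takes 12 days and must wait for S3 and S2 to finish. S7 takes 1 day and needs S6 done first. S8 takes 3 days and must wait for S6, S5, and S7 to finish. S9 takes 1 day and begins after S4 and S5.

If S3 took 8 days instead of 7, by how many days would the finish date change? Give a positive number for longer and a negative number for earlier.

As given, the longest chain is S3→S4→S5→S8 = 7+4+12+3 = 26, so the finish is 26 days.
S3 lies on that path, so at 8 days the path becomes 27 days.
No other chain overtakes it, so the finish is 27 days.
Change in finish: 27 − 26 = +1 days.

1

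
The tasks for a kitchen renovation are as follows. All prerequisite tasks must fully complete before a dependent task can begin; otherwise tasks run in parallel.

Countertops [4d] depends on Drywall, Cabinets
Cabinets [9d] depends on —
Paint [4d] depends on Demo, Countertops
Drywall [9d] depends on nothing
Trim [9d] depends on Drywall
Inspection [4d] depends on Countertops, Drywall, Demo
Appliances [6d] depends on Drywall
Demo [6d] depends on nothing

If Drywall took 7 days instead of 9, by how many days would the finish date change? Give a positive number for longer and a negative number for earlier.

-1

Actual critical path: Drywall→Trim = 9+9 = 18 ⇒ 18 days.
Since Drywall is critical, the -2 change carries straight to that chain (now 16 days).
New critical path: Cabinets→Countertops→Paint = 9+4+4 = 17 ⇒ 17 days.
Change in finish: 17 − 18 = -1 days.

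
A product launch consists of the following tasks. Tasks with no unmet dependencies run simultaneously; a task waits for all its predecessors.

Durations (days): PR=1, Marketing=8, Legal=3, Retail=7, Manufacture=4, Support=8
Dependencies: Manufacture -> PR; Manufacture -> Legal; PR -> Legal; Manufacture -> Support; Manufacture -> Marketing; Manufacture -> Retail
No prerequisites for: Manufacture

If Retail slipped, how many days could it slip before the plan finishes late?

Manufacture→Marketing = 4+8 = 12 sets the makespan at 12 days.
Retail finishes as early as 11 and must finish by 12.
So Retail can slip 12 − 11 = 1 day.

1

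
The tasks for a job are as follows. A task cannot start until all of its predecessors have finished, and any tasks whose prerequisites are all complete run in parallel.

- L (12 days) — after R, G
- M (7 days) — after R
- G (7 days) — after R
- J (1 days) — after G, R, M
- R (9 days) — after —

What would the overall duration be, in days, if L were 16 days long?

32

Actual critical path: R→G→L = 9+7+12 = 28 ⇒ 28 days.
Since L is critical, the +4 change carries straight to that chain (now 32 days).
The critical path is still R→G→L; finish is now 32 days.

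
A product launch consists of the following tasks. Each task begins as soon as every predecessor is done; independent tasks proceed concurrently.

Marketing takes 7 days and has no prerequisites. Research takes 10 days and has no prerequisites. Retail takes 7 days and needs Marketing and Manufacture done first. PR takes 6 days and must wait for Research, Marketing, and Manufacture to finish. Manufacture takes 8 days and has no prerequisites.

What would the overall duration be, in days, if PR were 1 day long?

Baseline: Research→PR = 10+6 = 16 → 16 days.
PR lies on that path, so at 1 day the path becomes 11 days.
Now Manufacture→Retail = 8+7 = 15 is longest, so the finish becomes 15 days.

15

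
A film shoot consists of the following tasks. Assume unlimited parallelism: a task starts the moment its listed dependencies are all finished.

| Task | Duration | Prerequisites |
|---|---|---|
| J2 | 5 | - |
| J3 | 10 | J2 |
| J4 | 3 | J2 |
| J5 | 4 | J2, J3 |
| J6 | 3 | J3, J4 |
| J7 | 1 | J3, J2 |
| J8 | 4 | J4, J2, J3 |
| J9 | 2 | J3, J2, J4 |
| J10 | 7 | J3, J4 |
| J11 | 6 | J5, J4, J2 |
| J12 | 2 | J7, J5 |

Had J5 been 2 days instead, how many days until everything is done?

23

Baseline: J2→J3→J5→J11 = 5+10+4+6 = 25 → 25 days.
J5 is on the critical path; changing it to 2 makes that path 23 days.
The critical path is still J2→J3→J5→J11; finish is now 23 days.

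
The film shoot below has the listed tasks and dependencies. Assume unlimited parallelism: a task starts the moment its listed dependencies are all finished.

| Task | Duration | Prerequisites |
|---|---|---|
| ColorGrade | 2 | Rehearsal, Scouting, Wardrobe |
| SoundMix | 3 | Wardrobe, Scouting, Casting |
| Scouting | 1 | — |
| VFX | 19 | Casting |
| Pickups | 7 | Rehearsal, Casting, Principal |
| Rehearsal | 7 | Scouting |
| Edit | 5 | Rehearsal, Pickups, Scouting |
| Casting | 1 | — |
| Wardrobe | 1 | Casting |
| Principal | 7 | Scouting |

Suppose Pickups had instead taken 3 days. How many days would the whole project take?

The binding path is Scouting→Rehearsal→Pickups→Edit = 1+7+7+5 = 20; finish at 20 days.
Since Pickups is critical, the -4 change carries straight to that chain (now 16 days).
The binding chain switches to Casting→VFX = 1+19 = 20; finish 20 days.

20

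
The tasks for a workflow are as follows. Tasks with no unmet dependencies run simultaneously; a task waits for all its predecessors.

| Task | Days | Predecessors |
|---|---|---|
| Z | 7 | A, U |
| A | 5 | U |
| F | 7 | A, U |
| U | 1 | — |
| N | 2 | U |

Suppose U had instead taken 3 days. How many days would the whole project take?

15

Critical path before the change: U→A→Z = 1+5+7 = 13 giving 13 days.
U lies on that path, so at 3 days the path becomes 15 days.
The critical path is still U→A→Z; finish is now 15 days.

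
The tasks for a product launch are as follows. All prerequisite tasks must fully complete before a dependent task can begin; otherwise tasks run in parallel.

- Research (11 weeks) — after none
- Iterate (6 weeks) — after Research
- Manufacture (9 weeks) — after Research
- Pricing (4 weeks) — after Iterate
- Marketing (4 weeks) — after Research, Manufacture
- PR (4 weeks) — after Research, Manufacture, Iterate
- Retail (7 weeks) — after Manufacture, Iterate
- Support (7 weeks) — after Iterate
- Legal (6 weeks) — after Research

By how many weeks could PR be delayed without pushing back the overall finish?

The longest chain is Research→Manufacture→Retail = 11+9+7 = 27; overall finish 27 weeks.
The longest chain containing PR totals 24 weeks.
Float = 27 − 24 = 3.

3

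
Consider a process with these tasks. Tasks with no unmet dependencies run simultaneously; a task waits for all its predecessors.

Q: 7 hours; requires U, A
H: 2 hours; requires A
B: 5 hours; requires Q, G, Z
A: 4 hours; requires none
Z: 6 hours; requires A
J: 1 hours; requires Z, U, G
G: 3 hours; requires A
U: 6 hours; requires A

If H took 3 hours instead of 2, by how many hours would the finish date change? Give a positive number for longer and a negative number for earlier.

Actual critical path: A→U→Q→B = 4+6+7+5 = 22 ⇒ 22 hours.
The longest path through H is only 6 hours, so H has float 16.
No other chain overtakes it, so the finish is 22 hours.
Change in finish: 22 − 22 = +0 hours.

0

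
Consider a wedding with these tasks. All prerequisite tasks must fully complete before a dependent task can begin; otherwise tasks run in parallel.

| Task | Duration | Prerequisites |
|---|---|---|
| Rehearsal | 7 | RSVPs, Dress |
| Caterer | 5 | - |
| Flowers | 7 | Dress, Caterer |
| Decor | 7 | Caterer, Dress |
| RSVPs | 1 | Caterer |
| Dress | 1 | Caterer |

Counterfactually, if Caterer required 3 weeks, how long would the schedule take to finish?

11

Baseline: Caterer→RSVPs→Rehearsal = 5+1+7 = 13 → 13 weeks.
Since Caterer is critical, the -2 change carries straight to that chain (now 11 weeks).
No other chain overtakes it, so the finish is 11 weeks.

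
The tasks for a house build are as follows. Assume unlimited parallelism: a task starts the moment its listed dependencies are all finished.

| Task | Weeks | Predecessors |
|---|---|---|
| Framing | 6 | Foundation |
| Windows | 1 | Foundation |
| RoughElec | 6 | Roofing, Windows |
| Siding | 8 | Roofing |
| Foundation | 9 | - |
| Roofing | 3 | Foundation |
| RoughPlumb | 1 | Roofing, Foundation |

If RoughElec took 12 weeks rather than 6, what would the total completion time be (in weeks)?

The binding path is Foundation→Roofing→Siding = 9+3+8 = 20; finish at 20 weeks.
RoughElec has 2 weeks of float (longest path through it is 18).
Now Foundation→Roofing→RoughElec = 9+3+12 = 24 is longest, so the finish becomes 24 weeks.

24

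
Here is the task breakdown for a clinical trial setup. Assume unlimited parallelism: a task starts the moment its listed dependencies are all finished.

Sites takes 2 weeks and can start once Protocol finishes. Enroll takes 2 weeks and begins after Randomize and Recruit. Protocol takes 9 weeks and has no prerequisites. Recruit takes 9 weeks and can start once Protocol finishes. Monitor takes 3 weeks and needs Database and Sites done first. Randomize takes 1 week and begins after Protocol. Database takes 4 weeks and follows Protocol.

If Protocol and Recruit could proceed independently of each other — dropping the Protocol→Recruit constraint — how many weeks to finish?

With the dependency in place, Protocol→Recruit→Enroll = 9+9+2 = 20 sets the finish at 20 weeks.
Without Protocol→Recruit, Recruit's earliest start moves from 9 to 0.
After: Protocol→Database→Monitor = 9+4+3 = 16 → 16 weeks.

16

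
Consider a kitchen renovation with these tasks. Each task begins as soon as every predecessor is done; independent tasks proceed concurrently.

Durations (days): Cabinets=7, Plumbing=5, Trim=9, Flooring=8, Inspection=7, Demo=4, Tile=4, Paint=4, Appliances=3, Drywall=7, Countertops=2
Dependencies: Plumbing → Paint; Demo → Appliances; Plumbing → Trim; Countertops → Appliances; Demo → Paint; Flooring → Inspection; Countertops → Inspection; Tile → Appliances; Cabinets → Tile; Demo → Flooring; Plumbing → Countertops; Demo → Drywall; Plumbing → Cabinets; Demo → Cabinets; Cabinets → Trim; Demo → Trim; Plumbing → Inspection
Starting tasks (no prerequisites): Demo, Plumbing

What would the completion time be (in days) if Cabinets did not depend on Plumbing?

20

With the dependency in place, Plumbing→Cabinets→Trim = 5+7+9 = 21 sets the finish at 21 days.
Without Plumbing→Cabinets, Cabinets's earliest start moves from 5 to 4.
The longest chain is now Demo→Cabinets→Trim = 4+7+9 = 20, so the job takes 20 days.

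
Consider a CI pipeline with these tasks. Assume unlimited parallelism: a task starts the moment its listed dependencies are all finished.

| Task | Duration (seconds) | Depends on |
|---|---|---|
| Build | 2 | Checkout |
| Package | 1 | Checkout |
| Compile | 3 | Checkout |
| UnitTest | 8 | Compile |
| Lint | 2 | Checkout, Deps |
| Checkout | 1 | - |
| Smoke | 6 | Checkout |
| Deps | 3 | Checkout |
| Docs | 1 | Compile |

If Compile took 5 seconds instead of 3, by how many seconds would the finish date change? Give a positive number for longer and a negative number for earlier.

Baseline: Checkout→Compile→UnitTest = 1+3+8 = 12 → 12 seconds.
Compile is on the critical path; changing it to 5 makes that path 14 seconds.
That remains the longest chain; total 14 seconds.
Change in finish: 14 − 12 = +2 seconds.

2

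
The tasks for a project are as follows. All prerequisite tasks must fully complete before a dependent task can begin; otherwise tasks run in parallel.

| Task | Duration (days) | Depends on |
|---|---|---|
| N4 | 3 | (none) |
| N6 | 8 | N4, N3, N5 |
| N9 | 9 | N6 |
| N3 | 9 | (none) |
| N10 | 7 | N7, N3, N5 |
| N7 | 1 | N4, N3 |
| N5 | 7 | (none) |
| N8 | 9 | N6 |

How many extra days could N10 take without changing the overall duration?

9

Critical path: N3→N6→N8 = 9+8+9 = 26, so the finish is 26 days.
Longest path through N10: 17 days (earliest finish 17, latest finish 26).
Float = 26 − 17 = 9.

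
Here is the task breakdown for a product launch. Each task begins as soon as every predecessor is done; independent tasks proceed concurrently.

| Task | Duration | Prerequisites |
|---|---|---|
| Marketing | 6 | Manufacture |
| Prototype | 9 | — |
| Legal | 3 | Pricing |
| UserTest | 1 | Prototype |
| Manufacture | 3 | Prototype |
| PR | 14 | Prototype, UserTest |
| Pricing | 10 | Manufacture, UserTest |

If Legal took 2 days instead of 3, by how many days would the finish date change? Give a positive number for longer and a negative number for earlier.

-1

Actual critical path: Prototype→Manufacture→Pricing→Legal = 9+3+10+3 = 25 ⇒ 25 days.
Since Legal is critical, the -1 change carries straight to that chain (now 24 days).
Now Prototype→UserTest→PR = 9+1+14 = 24 is longest, so the finish becomes 24 days.
Change in finish: 24 − 25 = -1 days.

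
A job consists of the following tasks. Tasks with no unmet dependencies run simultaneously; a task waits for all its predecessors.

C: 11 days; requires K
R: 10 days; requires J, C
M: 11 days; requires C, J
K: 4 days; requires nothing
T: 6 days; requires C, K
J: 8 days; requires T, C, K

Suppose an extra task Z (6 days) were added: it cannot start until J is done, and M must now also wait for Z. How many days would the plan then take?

46

Originally the plan takes 40 days.
With Z inserted, M now waits for max(C, J, Z).
New critical path: K→C→T→J→Z→M = 4+11+6+8+6+11 = 46 ⇒ 46 days.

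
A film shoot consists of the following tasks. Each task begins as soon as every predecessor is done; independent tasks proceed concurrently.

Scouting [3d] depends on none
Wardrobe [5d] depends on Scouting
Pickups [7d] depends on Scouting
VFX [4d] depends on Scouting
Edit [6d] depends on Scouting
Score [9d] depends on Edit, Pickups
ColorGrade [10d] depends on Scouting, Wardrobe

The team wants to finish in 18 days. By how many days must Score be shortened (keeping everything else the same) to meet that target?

1

Current finish: 19 days; target: 18.
Score is on every critical path, so each day cut from Score cuts the finish by one (this holds down to a finish of 18).
Need 19 − 18 = 1 day off Score → Score becomes 8 days, finish becomes 18.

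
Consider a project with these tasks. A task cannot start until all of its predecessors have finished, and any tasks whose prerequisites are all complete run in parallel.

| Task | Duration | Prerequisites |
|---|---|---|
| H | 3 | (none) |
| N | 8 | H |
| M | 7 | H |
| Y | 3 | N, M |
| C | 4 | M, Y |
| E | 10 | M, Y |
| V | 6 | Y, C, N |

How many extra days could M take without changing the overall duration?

1

The longest chain is H→N→Y→C→V = 3+8+3+4+6 = 24; overall finish 24 days.
Longest path through M: 23 days (earliest finish 10, latest finish 11).
Slack of M = 4 − 3 = 1 day.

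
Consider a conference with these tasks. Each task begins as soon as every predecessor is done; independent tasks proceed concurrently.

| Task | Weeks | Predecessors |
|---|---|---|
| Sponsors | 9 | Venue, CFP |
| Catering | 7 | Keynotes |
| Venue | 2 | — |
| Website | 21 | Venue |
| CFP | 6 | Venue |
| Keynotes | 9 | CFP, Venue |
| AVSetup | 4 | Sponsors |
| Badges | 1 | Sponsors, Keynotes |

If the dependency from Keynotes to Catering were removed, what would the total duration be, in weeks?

23

Original critical path: Venue→CFP→Keynotes→Catering = 2+6+9+7 = 24 ⇒ 24 weeks.
Without Keynotes→Catering, Catering's earliest start moves from 17 to 0.
New critical path: Venue→Website = 2+21 = 23 ⇒ 23 weeks.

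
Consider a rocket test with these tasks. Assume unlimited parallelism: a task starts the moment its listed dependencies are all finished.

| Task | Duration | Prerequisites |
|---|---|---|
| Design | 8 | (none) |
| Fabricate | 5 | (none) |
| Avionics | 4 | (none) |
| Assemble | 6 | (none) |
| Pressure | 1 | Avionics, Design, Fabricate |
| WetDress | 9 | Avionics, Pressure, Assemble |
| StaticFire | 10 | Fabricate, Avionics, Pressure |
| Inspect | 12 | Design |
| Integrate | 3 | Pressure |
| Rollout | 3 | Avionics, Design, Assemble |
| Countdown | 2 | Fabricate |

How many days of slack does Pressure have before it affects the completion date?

1

Critical path: Design→Inspect = 8+12 = 20, so the finish is 20 days.
Pressure finishes as early as 9 and must finish by 10.
Slack of Pressure = 9 − 8 = 1 day.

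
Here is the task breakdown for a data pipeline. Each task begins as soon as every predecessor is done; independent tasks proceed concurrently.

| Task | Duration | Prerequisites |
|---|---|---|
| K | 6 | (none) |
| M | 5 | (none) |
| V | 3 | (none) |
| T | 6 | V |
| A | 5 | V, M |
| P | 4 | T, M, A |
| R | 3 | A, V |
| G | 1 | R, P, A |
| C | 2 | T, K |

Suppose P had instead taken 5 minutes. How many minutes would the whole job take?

16

Baseline: M→A→P→G = 5+5+4+1 = 15 → 15 minutes.
P is on the critical path; changing it to 5 makes that path 16 minutes.
The critical path is still M→A→P→G; finish is now 16 minutes.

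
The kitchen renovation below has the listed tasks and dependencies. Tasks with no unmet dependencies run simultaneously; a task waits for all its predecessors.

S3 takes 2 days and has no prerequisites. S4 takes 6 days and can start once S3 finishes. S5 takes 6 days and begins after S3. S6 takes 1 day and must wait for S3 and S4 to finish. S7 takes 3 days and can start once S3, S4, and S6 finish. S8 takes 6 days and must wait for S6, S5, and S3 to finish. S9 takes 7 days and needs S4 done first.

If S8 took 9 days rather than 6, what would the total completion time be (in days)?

18

Critical path before the change: S3→S4→S6→S8 = 2+6+1+6 = 15 giving 15 days.
Since S8 is critical, the +3 change carries straight to that chain (now 18 days).
The critical path is still S3→S4→S6→S8; finish is now 18 days.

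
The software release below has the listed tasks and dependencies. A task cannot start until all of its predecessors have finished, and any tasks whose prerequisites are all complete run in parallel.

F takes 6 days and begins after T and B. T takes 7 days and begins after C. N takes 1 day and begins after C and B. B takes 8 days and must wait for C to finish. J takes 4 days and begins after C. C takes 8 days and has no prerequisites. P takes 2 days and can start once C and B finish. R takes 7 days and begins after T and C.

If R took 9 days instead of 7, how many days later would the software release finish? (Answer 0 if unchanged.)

Baseline: C→T→R = 8+7+7 = 22 → 22 days.
Since R is critical, the +2 change carries straight to that chain (now 24 days).
That remains the longest chain; total 24 days.
Change in finish: 24 − 22 = +2 days.

2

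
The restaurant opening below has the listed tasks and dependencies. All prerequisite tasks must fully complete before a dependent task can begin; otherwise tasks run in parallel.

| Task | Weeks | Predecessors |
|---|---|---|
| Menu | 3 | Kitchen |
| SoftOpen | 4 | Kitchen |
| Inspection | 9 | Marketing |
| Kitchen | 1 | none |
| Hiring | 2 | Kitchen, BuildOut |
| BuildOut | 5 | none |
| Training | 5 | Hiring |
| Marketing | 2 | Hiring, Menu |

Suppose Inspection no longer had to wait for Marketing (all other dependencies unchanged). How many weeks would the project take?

Before: longest chain BuildOut→Hiring→Marketing→Inspection = 5+2+2+9 = 18, finish 18.
Without Marketing→Inspection, Inspection's earliest start moves from 9 to 0.
After: BuildOut→Hiring→Training = 5+2+5 = 12 → 12 weeks.

12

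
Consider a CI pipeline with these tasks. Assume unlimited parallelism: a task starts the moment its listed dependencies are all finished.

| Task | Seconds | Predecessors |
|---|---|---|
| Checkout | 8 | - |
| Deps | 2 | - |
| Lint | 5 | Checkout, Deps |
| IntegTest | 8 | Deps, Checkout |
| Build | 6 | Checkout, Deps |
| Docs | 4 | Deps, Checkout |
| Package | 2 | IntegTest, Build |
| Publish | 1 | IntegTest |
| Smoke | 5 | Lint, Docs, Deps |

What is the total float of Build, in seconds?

2

Critical path: Checkout→Lint→Smoke = 8+5+5 = 18, so the finish is 18 seconds.
Longest path through Build: 16 seconds (earliest finish 14, latest finish 16).
So Build can slip 16 − 14 = 2 seconds.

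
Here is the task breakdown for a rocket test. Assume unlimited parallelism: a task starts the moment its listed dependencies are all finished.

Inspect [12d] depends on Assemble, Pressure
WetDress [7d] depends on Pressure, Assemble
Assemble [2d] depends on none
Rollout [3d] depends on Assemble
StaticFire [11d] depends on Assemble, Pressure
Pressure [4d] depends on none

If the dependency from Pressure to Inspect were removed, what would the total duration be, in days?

15

Original critical path: Pressure→Inspect = 4+12 = 16 ⇒ 16 days.
Without Pressure→Inspect, Inspect's earliest start moves from 4 to 2.
The longest chain is now Pressure→StaticFire = 4+11 = 15, so the rocket test takes 15 days.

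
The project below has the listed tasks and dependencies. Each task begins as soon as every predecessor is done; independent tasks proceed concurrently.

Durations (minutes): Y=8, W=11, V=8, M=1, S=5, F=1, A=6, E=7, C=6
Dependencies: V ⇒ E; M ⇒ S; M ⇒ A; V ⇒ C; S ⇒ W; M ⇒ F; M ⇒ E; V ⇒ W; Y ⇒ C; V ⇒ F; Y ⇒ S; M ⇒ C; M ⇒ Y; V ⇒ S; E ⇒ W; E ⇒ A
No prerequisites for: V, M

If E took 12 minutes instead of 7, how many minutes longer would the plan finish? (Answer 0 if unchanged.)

As given, the longest chain is V→E→W = 8+7+11 = 26, so the finish is 26 minutes.
E is on the critical path; changing it to 12 makes that path 31 minutes.
No other chain overtakes it, so the finish is 31 minutes.
Change in finish: 31 − 26 = +5 minutes.

5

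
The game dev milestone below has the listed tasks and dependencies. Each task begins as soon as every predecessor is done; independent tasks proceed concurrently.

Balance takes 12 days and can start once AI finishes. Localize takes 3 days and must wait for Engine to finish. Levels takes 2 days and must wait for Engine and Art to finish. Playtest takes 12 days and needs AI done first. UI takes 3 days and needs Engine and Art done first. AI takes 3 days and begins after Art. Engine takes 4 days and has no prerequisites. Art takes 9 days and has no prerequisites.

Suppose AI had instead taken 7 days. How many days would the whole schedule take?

28

Baseline: Art→AI→Balance = 9+3+12 = 24 → 24 days.
AI lies on that path, so at 7 days the path becomes 28 days.
That remains the longest chain; total 28 days.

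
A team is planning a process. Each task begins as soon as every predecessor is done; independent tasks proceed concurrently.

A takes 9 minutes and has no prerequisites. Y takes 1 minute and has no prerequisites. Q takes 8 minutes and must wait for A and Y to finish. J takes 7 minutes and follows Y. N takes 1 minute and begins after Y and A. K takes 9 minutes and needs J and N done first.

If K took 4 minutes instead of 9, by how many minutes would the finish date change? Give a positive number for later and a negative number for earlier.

The binding path is A→N→K = 9+1+9 = 19; finish at 19 minutes.
Since K is critical, the -5 change carries straight to that chain (now 14 minutes).
Now A→Q = 9+8 = 17 is longest, so the finish becomes 17 minutes.
Change in finish: 17 − 19 = -2 minutes.

-2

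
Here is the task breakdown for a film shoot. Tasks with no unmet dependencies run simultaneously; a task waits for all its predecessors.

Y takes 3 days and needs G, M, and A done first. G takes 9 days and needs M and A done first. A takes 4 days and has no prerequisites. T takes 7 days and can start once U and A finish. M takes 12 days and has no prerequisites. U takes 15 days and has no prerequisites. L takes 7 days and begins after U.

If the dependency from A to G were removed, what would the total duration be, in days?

With the dependency in place, M→G→Y = 12+9+3 = 24 sets the finish at 24 days.
Dropping A→G doesn't change G's earliest start (12); another predecessor still binds.
The longest chain is now M→G→Y = 12+9+3 = 24, so the plan takes 24 days.

24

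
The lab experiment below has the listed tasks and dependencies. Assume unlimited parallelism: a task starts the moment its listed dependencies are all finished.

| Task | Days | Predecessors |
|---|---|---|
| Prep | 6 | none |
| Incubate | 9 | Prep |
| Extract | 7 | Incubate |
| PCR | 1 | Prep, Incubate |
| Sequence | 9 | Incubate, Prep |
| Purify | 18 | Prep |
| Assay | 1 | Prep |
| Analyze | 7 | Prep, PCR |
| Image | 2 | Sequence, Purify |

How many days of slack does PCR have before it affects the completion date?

3

Critical path: Prep→Incubate→Sequence→Image = 6+9+9+2 = 26, so the finish is 26 days.
The longest chain containing PCR totals 23 days.
Slack of PCR = 18 − 15 = 3 days.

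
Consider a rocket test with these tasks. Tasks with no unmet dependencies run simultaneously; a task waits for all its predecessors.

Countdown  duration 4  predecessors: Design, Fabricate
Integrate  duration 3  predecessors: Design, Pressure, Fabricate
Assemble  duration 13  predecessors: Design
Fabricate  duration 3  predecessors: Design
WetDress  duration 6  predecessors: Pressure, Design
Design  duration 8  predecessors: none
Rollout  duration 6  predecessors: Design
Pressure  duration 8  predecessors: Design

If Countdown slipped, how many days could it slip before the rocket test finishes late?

The longest chain is Design→Pressure→WetDress = 8+8+6 = 22; overall finish 22 days.
Longest path through Countdown: 15 days (earliest finish 15, latest finish 22).
Slack of Countdown = 18 − 11 = 7 days.

7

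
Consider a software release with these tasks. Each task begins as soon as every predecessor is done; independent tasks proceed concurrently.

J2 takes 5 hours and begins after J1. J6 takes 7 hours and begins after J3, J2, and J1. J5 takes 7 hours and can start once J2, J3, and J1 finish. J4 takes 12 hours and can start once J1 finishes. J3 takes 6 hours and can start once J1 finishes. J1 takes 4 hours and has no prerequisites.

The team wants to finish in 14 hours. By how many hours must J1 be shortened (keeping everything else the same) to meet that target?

3

Current finish: 17 hours; target: 14.
J1 is on every critical path, so each hour cut from J1 cuts the finish by one (this holds down to a finish of 14).
Need 17 − 14 = 3 hours off J1 → J1 becomes 1 hour, finish becomes 14.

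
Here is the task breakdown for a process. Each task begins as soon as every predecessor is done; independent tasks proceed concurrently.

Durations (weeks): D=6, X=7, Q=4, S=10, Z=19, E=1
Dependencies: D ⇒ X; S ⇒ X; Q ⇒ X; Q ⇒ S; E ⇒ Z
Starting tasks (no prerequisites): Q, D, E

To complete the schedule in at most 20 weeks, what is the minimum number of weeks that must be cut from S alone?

1

Current finish: 21 weeks; target: 20.
S is on every critical path, so each week cut from S cuts the finish by one (this holds down to a finish of 20).
Need 21 − 20 = 1 week off S → S becomes 9 weeks, finish becomes 20.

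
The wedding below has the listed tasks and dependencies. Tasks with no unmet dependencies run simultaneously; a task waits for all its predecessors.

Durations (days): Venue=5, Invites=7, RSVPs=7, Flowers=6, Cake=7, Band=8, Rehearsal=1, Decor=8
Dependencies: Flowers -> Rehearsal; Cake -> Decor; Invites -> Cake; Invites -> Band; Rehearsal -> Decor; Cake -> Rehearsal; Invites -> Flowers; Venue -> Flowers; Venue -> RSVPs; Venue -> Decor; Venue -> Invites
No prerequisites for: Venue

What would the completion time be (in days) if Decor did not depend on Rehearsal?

With the dependency in place, Venue→Invites→Cake→Rehearsal→Decor = 5+7+7+1+8 = 28 sets the finish at 28 days.
Without Rehearsal→Decor, Decor's earliest start moves from 20 to 19.
New critical path: Venue→Invites→Cake→Decor = 5+7+7+8 = 27 ⇒ 27 days.

27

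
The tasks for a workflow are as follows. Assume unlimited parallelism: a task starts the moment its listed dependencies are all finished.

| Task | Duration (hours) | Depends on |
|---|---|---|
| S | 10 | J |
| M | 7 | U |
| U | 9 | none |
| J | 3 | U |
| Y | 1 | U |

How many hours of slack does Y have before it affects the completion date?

Critical path: U→J→S = 9+3+10 = 22, so the finish is 22 hours.
Longest path through Y: 10 hours (earliest finish 10, latest finish 22).
So Y can slip 22 − 10 = 12 hours.

12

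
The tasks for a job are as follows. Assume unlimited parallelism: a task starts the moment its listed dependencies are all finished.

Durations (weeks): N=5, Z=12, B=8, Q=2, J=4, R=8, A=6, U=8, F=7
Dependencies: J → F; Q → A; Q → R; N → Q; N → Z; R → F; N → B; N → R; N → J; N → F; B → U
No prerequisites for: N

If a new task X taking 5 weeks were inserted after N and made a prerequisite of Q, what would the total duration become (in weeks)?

Originally the job takes 22 weeks.
With X inserted, Q now waits for max(N, X).
New critical path: N→X→Q→R→F = 5+5+2+8+7 = 27 ⇒ 27 weeks.

27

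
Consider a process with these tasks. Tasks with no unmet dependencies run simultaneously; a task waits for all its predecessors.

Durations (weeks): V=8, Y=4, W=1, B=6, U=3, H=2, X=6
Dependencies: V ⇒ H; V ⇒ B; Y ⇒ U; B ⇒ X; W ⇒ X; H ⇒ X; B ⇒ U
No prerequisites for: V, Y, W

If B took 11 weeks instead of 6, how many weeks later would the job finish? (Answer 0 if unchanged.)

Actual critical path: V→B→X = 8+6+6 = 20 ⇒ 20 weeks.
B is on the critical path; changing it to 11 makes that path 25 weeks.
The critical path is still V→B→X; finish is now 25 weeks.
Change in finish: 25 − 20 = +5 weeks.

5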